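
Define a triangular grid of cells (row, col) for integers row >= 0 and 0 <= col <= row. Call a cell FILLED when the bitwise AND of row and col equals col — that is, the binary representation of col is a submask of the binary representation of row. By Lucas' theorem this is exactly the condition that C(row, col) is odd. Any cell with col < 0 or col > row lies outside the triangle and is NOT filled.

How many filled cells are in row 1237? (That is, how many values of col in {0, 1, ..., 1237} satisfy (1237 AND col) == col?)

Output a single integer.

Answer: 64

Derivation:
1237 in binary = 10011010101
popcount(1237) = number of 1-bits in 10011010101 = 6
A col c satisfies (1237 AND c) == c iff every set bit of c is also set in 1237; each of the 6 set bits of 1237 can independently be on or off in c.
count = 2^6 = 64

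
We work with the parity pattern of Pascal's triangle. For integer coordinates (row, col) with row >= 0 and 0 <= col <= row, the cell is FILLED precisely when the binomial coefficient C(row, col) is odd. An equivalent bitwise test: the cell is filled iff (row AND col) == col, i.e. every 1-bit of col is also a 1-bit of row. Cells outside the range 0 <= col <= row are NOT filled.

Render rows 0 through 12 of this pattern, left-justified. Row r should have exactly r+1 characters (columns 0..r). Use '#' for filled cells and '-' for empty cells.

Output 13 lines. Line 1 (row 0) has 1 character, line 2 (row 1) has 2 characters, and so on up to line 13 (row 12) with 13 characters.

r0=0: #
r1=1: ##
r2=10: #-#
r3=11: ####
r4=100: #---#
r5=101: ##--##
r6=110: #-#-#-#
r7=111: ########
r8=1000: #-------#
r9=1001: ##------##
r10=1010: #-#-----#-#
r11=1011: ####----####
r12=1100: #---#---#---#

Answer: #
##
#-#
####
#---#
##--##
#-#-#-#
########
#-------#
##------##
#-#-----#-#
####----####
#---#---#---#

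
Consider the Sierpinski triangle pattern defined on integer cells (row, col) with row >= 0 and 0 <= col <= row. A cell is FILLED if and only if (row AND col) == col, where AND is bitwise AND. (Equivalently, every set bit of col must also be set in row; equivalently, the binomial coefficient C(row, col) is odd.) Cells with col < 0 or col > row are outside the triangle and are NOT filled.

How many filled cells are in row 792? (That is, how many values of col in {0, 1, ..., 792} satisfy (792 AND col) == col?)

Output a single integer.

Answer: 16

Derivation:
792 in binary = 1100011000
popcount(792) = number of 1-bits in 1100011000 = 4
A col c satisfies (792 AND c) == c iff every set bit of c is also set in 792; each of the 4 set bits of 792 can independently be on or off in c.
count = 2^4 = 16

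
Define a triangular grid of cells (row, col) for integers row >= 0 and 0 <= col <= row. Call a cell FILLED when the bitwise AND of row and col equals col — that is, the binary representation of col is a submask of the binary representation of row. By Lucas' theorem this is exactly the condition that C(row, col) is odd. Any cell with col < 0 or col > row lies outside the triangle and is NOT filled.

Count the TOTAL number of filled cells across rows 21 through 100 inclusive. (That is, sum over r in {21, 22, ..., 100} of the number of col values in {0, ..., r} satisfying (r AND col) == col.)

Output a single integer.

Answer: 1156

Derivation:
r21=10101 pc3: +8 =8
r22=10110 pc3: +8 =16
r23=10111 pc4: +16 =32
r24=11000 pc2: +4 =36
r25=11001 pc3: +8 =44
r26=11010 pc3: +8 =52
r27=11011 pc4: +16 =68
r28=11100 pc3: +8 =76
r29=11101 pc4: +16 =92
r30=11110 pc4: +16 =108
r31=11111 pc5: +32 =140
r32=100000 pc1: +2 =142
r33=100001 pc2: +4 =146
r34=100010 pc2: +4 =150
r35=100011 pc3: +8 =158
r36=100100 pc2: +4 =162
r37=100101 pc3: +8 =170
r38=100110 pc3: +8 =178
r39=100111 pc4: +16 =194
r40=101000 pc2: +4 =198
r41=101001 pc3: +8 =206
r42=101010 pc3: +8 =214
r43=101011 pc4: +16 =230
r44=101100 pc3: +8 =238
r45=101101 pc4: +16 =254
r46=101110 pc4: +16 =270
r47=101111 pc5: +32 =302
r48=110000 pc2: +4 =306
r49=110001 pc3: +8 =314
r50=110010 pc3: +8 =322
r51=110011 pc4: +16 =338
r52=110100 pc3: +8 =346
r53=110101 pc4: +16 =362
r54=110110 pc4: +16 =378
r55=110111 pc5: +32 =410
r56=111000 pc3: +8 =418
r57=111001 pc4: +16 =434
r58=111010 pc4: +16 =450
r59=111011 pc5: +32 =482
r60=111100 pc4: +16 =498
r61=111101 pc5: +32 =530
r62=111110 pc5: +32 =562
r63=111111 pc6: +64 =626
r64=1000000 pc1: +2 =628
r65=1000001 pc2: +4 =632
r66=1000010 pc2: +4 =636
r67=1000011 pc3: +8 =644
r68=1000100 pc2: +4 =648
r69=1000101 pc3: +8 =656
r70=1000110 pc3: +8 =664
r71=1000111 pc4: +16 =680
r72=1001000 pc2: +4 =684
r73=1001001 pc3: +8 =692
r74=1001010 pc3: +8 =700
r75=1001011 pc4: +16 =716
r76=1001100 pc3: +8 =724
r77=1001101 pc4: +16 =740
r78=1001110 pc4: +16 =756
r79=1001111 pc5: +32 =788
r80=1010000 pc2: +4 =792
r81=1010001 pc3: +8 =800
r82=1010010 pc3: +8 =808
r83=1010011 pc4: +16 =824
r84=1010100 pc3: +8 =832
r85=1010101 pc4: +16 =848
r86=1010110 pc4: +16 =864
r87=1010111 pc5: +32 =896
r88=1011000 pc3: +8 =904
r89=1011001 pc4: +16 =920
r90=1011010 pc4: +16 =936
r91=1011011 pc5: +32 =968
r92=1011100 pc4: +16 =984
r93=1011101 pc5: +32 =1016
r94=1011110 pc5: +32 =1048
r95=1011111 pc6: +64 =1112
r96=1100000 pc2: +4 =1116
r97=1100001 pc3: +8 =1124
r98=1100010 pc3: +8 =1132
r99=1100011 pc4: +16 =1148
r100=1100100 pc3: +8 =1156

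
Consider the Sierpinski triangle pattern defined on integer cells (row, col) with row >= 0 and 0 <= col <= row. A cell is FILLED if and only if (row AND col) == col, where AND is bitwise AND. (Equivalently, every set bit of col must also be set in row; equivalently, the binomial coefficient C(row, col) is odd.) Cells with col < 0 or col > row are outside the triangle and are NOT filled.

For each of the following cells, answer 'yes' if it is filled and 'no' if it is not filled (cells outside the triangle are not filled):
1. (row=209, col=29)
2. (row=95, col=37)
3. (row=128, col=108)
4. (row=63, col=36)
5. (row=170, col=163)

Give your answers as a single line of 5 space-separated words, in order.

Answer: no no no yes no

Derivation:
(209,29): row=0b11010001, col=0b11101, row AND col = 0b10001 = 17; 17 != 29 -> empty
(95,37): row=0b1011111, col=0b100101, row AND col = 0b101 = 5; 5 != 37 -> empty
(128,108): row=0b10000000, col=0b1101100, row AND col = 0b0 = 0; 0 != 108 -> empty
(63,36): row=0b111111, col=0b100100, row AND col = 0b100100 = 36; 36 == 36 -> filled
(170,163): row=0b10101010, col=0b10100011, row AND col = 0b10100010 = 162; 162 != 163 -> empty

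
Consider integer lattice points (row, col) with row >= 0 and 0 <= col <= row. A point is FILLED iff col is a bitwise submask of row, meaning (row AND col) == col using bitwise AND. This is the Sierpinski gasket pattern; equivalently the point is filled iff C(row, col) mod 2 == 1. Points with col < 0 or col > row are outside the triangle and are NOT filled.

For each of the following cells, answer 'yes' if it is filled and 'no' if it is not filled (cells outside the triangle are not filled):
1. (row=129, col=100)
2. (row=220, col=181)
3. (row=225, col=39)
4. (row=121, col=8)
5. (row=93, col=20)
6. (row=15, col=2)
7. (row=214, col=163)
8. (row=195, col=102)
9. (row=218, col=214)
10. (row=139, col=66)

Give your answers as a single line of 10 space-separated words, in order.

(129,100): row=0b10000001, col=0b1100100, row AND col = 0b0 = 0; 0 != 100 -> empty
(220,181): row=0b11011100, col=0b10110101, row AND col = 0b10010100 = 148; 148 != 181 -> empty
(225,39): row=0b11100001, col=0b100111, row AND col = 0b100001 = 33; 33 != 39 -> empty
(121,8): row=0b1111001, col=0b1000, row AND col = 0b1000 = 8; 8 == 8 -> filled
(93,20): row=0b1011101, col=0b10100, row AND col = 0b10100 = 20; 20 == 20 -> filled
(15,2): row=0b1111, col=0b10, row AND col = 0b10 = 2; 2 == 2 -> filled
(214,163): row=0b11010110, col=0b10100011, row AND col = 0b10000010 = 130; 130 != 163 -> empty
(195,102): row=0b11000011, col=0b1100110, row AND col = 0b1000010 = 66; 66 != 102 -> empty
(218,214): row=0b11011010, col=0b11010110, row AND col = 0b11010010 = 210; 210 != 214 -> empty
(139,66): row=0b10001011, col=0b1000010, row AND col = 0b10 = 2; 2 != 66 -> empty

Answer: no no no yes yes yes no no no no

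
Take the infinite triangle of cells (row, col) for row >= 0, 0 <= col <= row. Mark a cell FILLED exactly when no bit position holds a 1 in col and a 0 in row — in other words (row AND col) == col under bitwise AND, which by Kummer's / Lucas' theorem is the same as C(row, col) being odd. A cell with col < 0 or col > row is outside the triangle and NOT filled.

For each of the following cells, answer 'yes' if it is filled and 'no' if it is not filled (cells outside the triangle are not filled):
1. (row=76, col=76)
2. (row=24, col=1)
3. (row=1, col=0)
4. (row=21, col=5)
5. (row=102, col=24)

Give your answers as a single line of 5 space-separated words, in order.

(76,76): row=0b1001100, col=0b1001100, row AND col = 0b1001100 = 76; 76 == 76 -> filled
(24,1): row=0b11000, col=0b1, row AND col = 0b0 = 0; 0 != 1 -> empty
(1,0): row=0b1, col=0b0, row AND col = 0b0 = 0; 0 == 0 -> filled
(21,5): row=0b10101, col=0b101, row AND col = 0b101 = 5; 5 == 5 -> filled
(102,24): row=0b1100110, col=0b11000, row AND col = 0b0 = 0; 0 != 24 -> empty

Answer: yes no yes yes no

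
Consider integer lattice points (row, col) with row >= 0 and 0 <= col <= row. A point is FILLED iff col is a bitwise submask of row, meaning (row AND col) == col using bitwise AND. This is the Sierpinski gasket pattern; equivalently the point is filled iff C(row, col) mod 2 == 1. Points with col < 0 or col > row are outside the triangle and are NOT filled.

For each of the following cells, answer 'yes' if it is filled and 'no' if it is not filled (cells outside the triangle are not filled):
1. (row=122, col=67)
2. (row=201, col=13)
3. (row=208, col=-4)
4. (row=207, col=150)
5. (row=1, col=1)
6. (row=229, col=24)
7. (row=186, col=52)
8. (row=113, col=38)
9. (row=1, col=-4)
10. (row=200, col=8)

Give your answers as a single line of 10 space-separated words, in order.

(122,67): row=0b1111010, col=0b1000011, row AND col = 0b1000010 = 66; 66 != 67 -> empty
(201,13): row=0b11001001, col=0b1101, row AND col = 0b1001 = 9; 9 != 13 -> empty
(208,-4): col outside [0, 208] -> not filled
(207,150): row=0b11001111, col=0b10010110, row AND col = 0b10000110 = 134; 134 != 150 -> empty
(1,1): row=0b1, col=0b1, row AND col = 0b1 = 1; 1 == 1 -> filled
(229,24): row=0b11100101, col=0b11000, row AND col = 0b0 = 0; 0 != 24 -> empty
(186,52): row=0b10111010, col=0b110100, row AND col = 0b110000 = 48; 48 != 52 -> empty
(113,38): row=0b1110001, col=0b100110, row AND col = 0b100000 = 32; 32 != 38 -> empty
(1,-4): col outside [0, 1] -> not filled
(200,8): row=0b11001000, col=0b1000, row AND col = 0b1000 = 8; 8 == 8 -> filled

Answer: no no no no yes no no no no yes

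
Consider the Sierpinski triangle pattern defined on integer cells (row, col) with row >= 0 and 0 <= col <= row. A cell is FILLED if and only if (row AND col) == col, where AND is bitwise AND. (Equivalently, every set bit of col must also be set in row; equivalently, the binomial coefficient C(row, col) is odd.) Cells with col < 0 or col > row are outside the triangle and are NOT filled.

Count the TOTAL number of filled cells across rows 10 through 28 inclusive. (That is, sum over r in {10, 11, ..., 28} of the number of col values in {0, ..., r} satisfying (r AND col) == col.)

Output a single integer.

r10=1010 pc2: +4 =4
r11=1011 pc3: +8 =12
r12=1100 pc2: +4 =16
r13=1101 pc3: +8 =24
r14=1110 pc3: +8 =32
r15=1111 pc4: +16 =48
r16=10000 pc1: +2 =50
r17=10001 pc2: +4 =54
r18=10010 pc2: +4 =58
r19=10011 pc3: +8 =66
r20=10100 pc2: +4 =70
r21=10101 pc3: +8 =78
r22=10110 pc3: +8 =86
r23=10111 pc4: +16 =102
r24=11000 pc2: +4 =106
r25=11001 pc3: +8 =114
r26=11010 pc3: +8 =122
r27=11011 pc4: +16 =138
r28=11100 pc3: +8 =146

Answer: 146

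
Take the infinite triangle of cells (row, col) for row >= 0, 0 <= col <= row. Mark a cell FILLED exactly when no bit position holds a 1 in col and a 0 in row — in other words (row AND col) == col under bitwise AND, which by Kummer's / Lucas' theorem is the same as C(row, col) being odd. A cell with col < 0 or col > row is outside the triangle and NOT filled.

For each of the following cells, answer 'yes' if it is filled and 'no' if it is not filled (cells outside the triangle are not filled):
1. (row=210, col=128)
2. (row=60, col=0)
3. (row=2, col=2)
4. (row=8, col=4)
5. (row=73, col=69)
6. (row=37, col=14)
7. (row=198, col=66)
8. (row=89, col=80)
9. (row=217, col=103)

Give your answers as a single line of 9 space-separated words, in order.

Answer: yes yes yes no no no yes yes no

Derivation:
(210,128): row=0b11010010, col=0b10000000, row AND col = 0b10000000 = 128; 128 == 128 -> filled
(60,0): row=0b111100, col=0b0, row AND col = 0b0 = 0; 0 == 0 -> filled
(2,2): row=0b10, col=0b10, row AND col = 0b10 = 2; 2 == 2 -> filled
(8,4): row=0b1000, col=0b100, row AND col = 0b0 = 0; 0 != 4 -> empty
(73,69): row=0b1001001, col=0b1000101, row AND col = 0b1000001 = 65; 65 != 69 -> empty
(37,14): row=0b100101, col=0b1110, row AND col = 0b100 = 4; 4 != 14 -> empty
(198,66): row=0b11000110, col=0b1000010, row AND col = 0b1000010 = 66; 66 == 66 -> filled
(89,80): row=0b1011001, col=0b1010000, row AND col = 0b1010000 = 80; 80 == 80 -> filled
(217,103): row=0b11011001, col=0b1100111, row AND col = 0b1000001 = 65; 65 != 103 -> empty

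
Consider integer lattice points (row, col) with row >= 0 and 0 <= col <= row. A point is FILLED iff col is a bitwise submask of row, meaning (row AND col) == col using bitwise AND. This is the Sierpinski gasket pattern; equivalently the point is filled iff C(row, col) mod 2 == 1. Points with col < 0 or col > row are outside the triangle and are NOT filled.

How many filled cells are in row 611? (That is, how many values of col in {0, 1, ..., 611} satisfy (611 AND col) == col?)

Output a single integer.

611 in binary = 1001100011
popcount(611) = number of 1-bits in 1001100011 = 5
A col c satisfies (611 AND c) == c iff every set bit of c is also set in 611; each of the 5 set bits of 611 can independently be on or off in c.
count = 2^5 = 32

Answer: 32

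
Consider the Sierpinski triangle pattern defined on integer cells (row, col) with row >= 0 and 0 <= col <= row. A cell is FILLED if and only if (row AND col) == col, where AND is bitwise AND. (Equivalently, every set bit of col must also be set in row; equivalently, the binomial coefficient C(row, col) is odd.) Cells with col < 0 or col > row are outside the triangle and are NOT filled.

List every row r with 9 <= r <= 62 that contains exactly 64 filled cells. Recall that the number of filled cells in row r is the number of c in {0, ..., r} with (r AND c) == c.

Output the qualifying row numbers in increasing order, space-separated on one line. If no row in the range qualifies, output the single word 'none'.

Row r has 2^popcount(r) filled cells, so we need popcount(r) = log2(64) = 6.
Scan r = 9..62 and keep those with exactly 6 one-bits:
r=9=1001 popcount=2 -> skip
r=10=1010 popcount=2 -> skip
r=11=1011 popcount=3 -> skip
r=12=1100 popcount=2 -> skip
r=13=1101 popcount=3 -> skip
r=14=1110 popcount=3 -> skip
r=15=1111 popcount=4 -> skip
r=16=10000 popcount=1 -> skip
r=17=10001 popcount=2 -> skip
r=18=10010 popcount=2 -> skip
r=19=10011 popcount=3 -> skip
r=20=10100 popcount=2 -> skip
r=21=10101 popcount=3 -> skip
r=22=10110 popcount=3 -> skip
r=23=10111 popcount=4 -> skip
r=24=11000 popcount=2 -> skip
r=25=11001 popcount=3 -> skip
r=26=11010 popcount=3 -> skip
r=27=11011 popcount=4 -> skip
r=28=11100 popcount=3 -> skip
r=29=11101 popcount=4 -> skip
r=30=11110 popcount=4 -> skip
r=31=11111 popcount=5 -> skip
r=32=100000 popcount=1 -> skip
r=33=100001 popcount=2 -> skip
r=34=100010 popcount=2 -> skip
r=35=100011 popcount=3 -> skip
r=36=100100 popcount=2 -> skip
r=37=100101 popcount=3 -> skip
r=38=100110 popcount=3 -> skip
r=39=100111 popcount=4 -> skip
r=40=101000 popcount=2 -> skip
r=41=101001 popcount=3 -> skip
r=42=101010 popcount=3 -> skip
r=43=101011 popcount=4 -> skip
r=44=101100 popcount=3 -> skip
r=45=101101 popcount=4 -> skip
r=46=101110 popcount=4 -> skip
r=47=101111 popcount=5 -> skip
r=48=110000 popcount=2 -> skip
r=49=110001 popcount=3 -> skip
r=50=110010 popcount=3 -> skip
r=51=110011 popcount=4 -> skip
r=52=110100 popcount=3 -> skip
r=53=110101 popcount=4 -> skip
r=54=110110 popcount=4 -> skip
r=55=110111 popcount=5 -> skip
r=56=111000 popcount=3 -> skip
r=57=111001 popcount=4 -> skip
r=58=111010 popcount=4 -> skip
r=59=111011 popcount=5 -> skip
r=60=111100 popcount=4 -> skip
r=61=111101 popcount=5 -> skip
r=62=111110 popcount=5 -> skip
Kept rows: none

Answer: none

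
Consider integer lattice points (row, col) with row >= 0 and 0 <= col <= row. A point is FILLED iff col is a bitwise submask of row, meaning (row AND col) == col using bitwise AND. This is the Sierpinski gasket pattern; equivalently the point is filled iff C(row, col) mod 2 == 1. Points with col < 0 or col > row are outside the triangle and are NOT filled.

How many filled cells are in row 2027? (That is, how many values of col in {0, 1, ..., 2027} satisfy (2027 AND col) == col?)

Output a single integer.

2027 in binary = 11111101011
popcount(2027) = number of 1-bits in 11111101011 = 9
A col c satisfies (2027 AND c) == c iff every set bit of c is also set in 2027; each of the 9 set bits of 2027 can independently be on or off in c.
count = 2^9 = 512

Answer: 512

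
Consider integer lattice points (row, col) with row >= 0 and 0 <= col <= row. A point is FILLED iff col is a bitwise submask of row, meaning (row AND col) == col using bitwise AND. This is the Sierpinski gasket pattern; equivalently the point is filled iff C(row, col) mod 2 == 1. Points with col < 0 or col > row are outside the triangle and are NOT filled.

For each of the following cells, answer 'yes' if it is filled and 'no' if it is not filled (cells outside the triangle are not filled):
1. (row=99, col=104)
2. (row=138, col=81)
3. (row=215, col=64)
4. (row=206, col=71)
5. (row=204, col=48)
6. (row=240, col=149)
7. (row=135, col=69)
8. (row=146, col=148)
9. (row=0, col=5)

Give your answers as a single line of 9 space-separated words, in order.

Answer: no no yes no no no no no no

Derivation:
(99,104): col outside [0, 99] -> not filled
(138,81): row=0b10001010, col=0b1010001, row AND col = 0b0 = 0; 0 != 81 -> empty
(215,64): row=0b11010111, col=0b1000000, row AND col = 0b1000000 = 64; 64 == 64 -> filled
(206,71): row=0b11001110, col=0b1000111, row AND col = 0b1000110 = 70; 70 != 71 -> empty
(204,48): row=0b11001100, col=0b110000, row AND col = 0b0 = 0; 0 != 48 -> empty
(240,149): row=0b11110000, col=0b10010101, row AND col = 0b10010000 = 144; 144 != 149 -> empty
(135,69): row=0b10000111, col=0b1000101, row AND col = 0b101 = 5; 5 != 69 -> empty
(146,148): col outside [0, 146] -> not filled
(0,5): col outside [0, 0] -> not filled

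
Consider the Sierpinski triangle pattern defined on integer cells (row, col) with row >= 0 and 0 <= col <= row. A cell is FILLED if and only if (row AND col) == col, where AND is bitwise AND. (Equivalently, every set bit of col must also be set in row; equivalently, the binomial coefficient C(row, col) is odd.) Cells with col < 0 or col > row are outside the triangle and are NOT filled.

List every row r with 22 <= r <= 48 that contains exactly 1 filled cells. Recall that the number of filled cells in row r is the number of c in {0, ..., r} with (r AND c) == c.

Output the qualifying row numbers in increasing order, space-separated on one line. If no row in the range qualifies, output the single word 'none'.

Answer: none

Derivation:
Row r has 2^popcount(r) filled cells, so we need popcount(r) = log2(1) = 0.
Scan r = 22..48 and keep those with exactly 0 one-bits:
r=22=10110 popcount=3 -> skip
r=23=10111 popcount=4 -> skip
r=24=11000 popcount=2 -> skip
r=25=11001 popcount=3 -> skip
r=26=11010 popcount=3 -> skip
r=27=11011 popcount=4 -> skip
r=28=11100 popcount=3 -> skip
r=29=11101 popcount=4 -> skip
r=30=11110 popcount=4 -> skip
r=31=11111 popcount=5 -> skip
r=32=100000 popcount=1 -> skip
r=33=100001 popcount=2 -> skip
r=34=100010 popcount=2 -> skip
r=35=100011 popcount=3 -> skip
r=36=100100 popcount=2 -> skip
r=37=100101 popcount=3 -> skip
r=38=100110 popcount=3 -> skip
r=39=100111 popcount=4 -> skip
r=40=101000 popcount=2 -> skip
r=41=101001 popcount=3 -> skip
r=42=101010 popcount=3 -> skip
r=43=101011 popcount=4 -> skip
r=44=101100 popcount=3 -> skip
r=45=101101 popcount=4 -> skip
r=46=101110 popcount=4 -> skip
r=47=101111 popcount=5 -> skip
r=48=110000 popcount=2 -> skip
Kept rows: none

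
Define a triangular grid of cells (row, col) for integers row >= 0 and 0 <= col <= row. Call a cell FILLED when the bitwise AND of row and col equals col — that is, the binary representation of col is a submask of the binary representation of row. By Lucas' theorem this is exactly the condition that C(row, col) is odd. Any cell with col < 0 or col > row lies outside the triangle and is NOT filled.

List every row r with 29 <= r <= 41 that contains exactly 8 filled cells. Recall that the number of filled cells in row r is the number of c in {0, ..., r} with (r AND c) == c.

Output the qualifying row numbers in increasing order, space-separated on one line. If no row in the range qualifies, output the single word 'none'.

Row r has 2^popcount(r) filled cells, so we need popcount(r) = log2(8) = 3.
Scan r = 29..41 and keep those with exactly 3 one-bits:
r=29=11101 popcount=4 -> skip
r=30=11110 popcount=4 -> skip
r=31=11111 popcount=5 -> skip
r=32=100000 popcount=1 -> skip
r=33=100001 popcount=2 -> skip
r=34=100010 popcount=2 -> skip
r=35=100011 popcount=3 -> KEEP
r=36=100100 popcount=2 -> skip
r=37=100101 popcount=3 -> KEEP
r=38=100110 popcount=3 -> KEEP
r=39=100111 popcount=4 -> skip
r=40=101000 popcount=2 -> skip
r=41=101001 popcount=3 -> KEEP
Kept rows: 35 37 38 41

Answer: 35 37 38 41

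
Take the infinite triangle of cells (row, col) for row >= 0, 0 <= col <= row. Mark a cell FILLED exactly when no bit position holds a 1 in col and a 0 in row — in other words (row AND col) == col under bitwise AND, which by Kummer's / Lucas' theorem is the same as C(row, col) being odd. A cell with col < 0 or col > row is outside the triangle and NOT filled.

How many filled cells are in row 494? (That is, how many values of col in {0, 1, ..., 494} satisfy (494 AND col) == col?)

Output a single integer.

Answer: 128

Derivation:
494 in binary = 111101110
popcount(494) = number of 1-bits in 111101110 = 7
A col c satisfies (494 AND c) == c iff every set bit of c is also set in 494; each of the 7 set bits of 494 can independently be on or off in c.
count = 2^7 = 128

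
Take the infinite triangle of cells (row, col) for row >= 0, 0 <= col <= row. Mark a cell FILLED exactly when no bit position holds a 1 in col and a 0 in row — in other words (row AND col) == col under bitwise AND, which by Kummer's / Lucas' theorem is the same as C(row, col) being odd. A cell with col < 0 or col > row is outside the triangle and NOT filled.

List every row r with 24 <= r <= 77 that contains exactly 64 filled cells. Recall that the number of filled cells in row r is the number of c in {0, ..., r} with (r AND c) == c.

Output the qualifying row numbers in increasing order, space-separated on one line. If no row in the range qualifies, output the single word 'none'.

Answer: 63

Derivation:
Row r has 2^popcount(r) filled cells, so we need popcount(r) = log2(64) = 6.
Scan r = 24..77 and keep those with exactly 6 one-bits:
r=24=11000 popcount=2 -> skip
r=25=11001 popcount=3 -> skip
r=26=11010 popcount=3 -> skip
r=27=11011 popcount=4 -> skip
r=28=11100 popcount=3 -> skip
r=29=11101 popcount=4 -> skip
r=30=11110 popcount=4 -> skip
r=31=11111 popcount=5 -> skip
r=32=100000 popcount=1 -> skip
r=33=100001 popcount=2 -> skip
r=34=100010 popcount=2 -> skip
r=35=100011 popcount=3 -> skip
r=36=100100 popcount=2 -> skip
r=37=100101 popcount=3 -> skip
r=38=100110 popcount=3 -> skip
r=39=100111 popcount=4 -> skip
r=40=101000 popcount=2 -> skip
r=41=101001 popcount=3 -> skip
r=42=101010 popcount=3 -> skip
r=43=101011 popcount=4 -> skip
r=44=101100 popcount=3 -> skip
r=45=101101 popcount=4 -> skip
r=46=101110 popcount=4 -> skip
r=47=101111 popcount=5 -> skip
r=48=110000 popcount=2 -> skip
r=49=110001 popcount=3 -> skip
r=50=110010 popcount=3 -> skip
r=51=110011 popcount=4 -> skip
r=52=110100 popcount=3 -> skip
r=53=110101 popcount=4 -> skip
r=54=110110 popcount=4 -> skip
r=55=110111 popcount=5 -> skip
r=56=111000 popcount=3 -> skip
r=57=111001 popcount=4 -> skip
r=58=111010 popcount=4 -> skip
r=59=111011 popcount=5 -> skip
r=60=111100 popcount=4 -> skip
r=61=111101 popcount=5 -> skip
r=62=111110 popcount=5 -> skip
r=63=111111 popcount=6 -> KEEP
r=64=1000000 popcount=1 -> skip
r=65=1000001 popcount=2 -> skip
r=66=1000010 popcount=2 -> skip
r=67=1000011 popcount=3 -> skip
r=68=1000100 popcount=2 -> skip
r=69=1000101 popcount=3 -> skip
r=70=1000110 popcount=3 -> skip
r=71=1000111 popcount=4 -> skip
r=72=1001000 popcount=2 -> skip
r=73=1001001 popcount=3 -> skip
r=74=1001010 popcount=3 -> skip
r=75=1001011 popcount=4 -> skip
r=76=1001100 popcount=3 -> skip
r=77=1001101 popcount=4 -> skip
Kept rows: 63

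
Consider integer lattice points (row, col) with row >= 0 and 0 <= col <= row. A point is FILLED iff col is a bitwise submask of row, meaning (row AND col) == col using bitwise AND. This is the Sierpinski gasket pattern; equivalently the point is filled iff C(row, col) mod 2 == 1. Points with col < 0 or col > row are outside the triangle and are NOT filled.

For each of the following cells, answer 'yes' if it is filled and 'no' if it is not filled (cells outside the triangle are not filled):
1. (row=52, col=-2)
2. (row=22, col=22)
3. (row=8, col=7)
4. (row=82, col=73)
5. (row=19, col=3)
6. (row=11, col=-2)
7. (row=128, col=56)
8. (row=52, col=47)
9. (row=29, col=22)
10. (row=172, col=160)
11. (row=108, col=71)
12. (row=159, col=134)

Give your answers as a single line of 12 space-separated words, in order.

(52,-2): col outside [0, 52] -> not filled
(22,22): row=0b10110, col=0b10110, row AND col = 0b10110 = 22; 22 == 22 -> filled
(8,7): row=0b1000, col=0b111, row AND col = 0b0 = 0; 0 != 7 -> empty
(82,73): row=0b1010010, col=0b1001001, row AND col = 0b1000000 = 64; 64 != 73 -> empty
(19,3): row=0b10011, col=0b11, row AND col = 0b11 = 3; 3 == 3 -> filled
(11,-2): col outside [0, 11] -> not filled
(128,56): row=0b10000000, col=0b111000, row AND col = 0b0 = 0; 0 != 56 -> empty
(52,47): row=0b110100, col=0b101111, row AND col = 0b100100 = 36; 36 != 47 -> empty
(29,22): row=0b11101, col=0b10110, row AND col = 0b10100 = 20; 20 != 22 -> empty
(172,160): row=0b10101100, col=0b10100000, row AND col = 0b10100000 = 160; 160 == 160 -> filled
(108,71): row=0b1101100, col=0b1000111, row AND col = 0b1000100 = 68; 68 != 71 -> empty
(159,134): row=0b10011111, col=0b10000110, row AND col = 0b10000110 = 134; 134 == 134 -> filled

Answer: no yes no no yes no no no no yes no yes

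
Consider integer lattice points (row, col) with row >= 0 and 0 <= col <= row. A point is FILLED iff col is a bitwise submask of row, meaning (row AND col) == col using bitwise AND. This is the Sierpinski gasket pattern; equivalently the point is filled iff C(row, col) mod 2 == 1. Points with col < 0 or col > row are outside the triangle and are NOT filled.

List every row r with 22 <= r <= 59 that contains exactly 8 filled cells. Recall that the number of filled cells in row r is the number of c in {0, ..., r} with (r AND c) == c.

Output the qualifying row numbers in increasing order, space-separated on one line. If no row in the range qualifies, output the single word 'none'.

Answer: 22 25 26 28 35 37 38 41 42 44 49 50 52 56

Derivation:
Row r has 2^popcount(r) filled cells, so we need popcount(r) = log2(8) = 3.
Scan r = 22..59 and keep those with exactly 3 one-bits:
r=22=10110 popcount=3 -> KEEP
r=23=10111 popcount=4 -> skip
r=24=11000 popcount=2 -> skip
r=25=11001 popcount=3 -> KEEP
r=26=11010 popcount=3 -> KEEP
r=27=11011 popcount=4 -> skip
r=28=11100 popcount=3 -> KEEP
r=29=11101 popcount=4 -> skip
r=30=11110 popcount=4 -> skip
r=31=11111 popcount=5 -> skip
r=32=100000 popcount=1 -> skip
r=33=100001 popcount=2 -> skip
r=34=100010 popcount=2 -> skip
r=35=100011 popcount=3 -> KEEP
r=36=100100 popcount=2 -> skip
r=37=100101 popcount=3 -> KEEP
r=38=100110 popcount=3 -> KEEP
r=39=100111 popcount=4 -> skip
r=40=101000 popcount=2 -> skip
r=41=101001 popcount=3 -> KEEP
r=42=101010 popcount=3 -> KEEP
r=43=101011 popcount=4 -> skip
r=44=101100 popcount=3 -> KEEP
r=45=101101 popcount=4 -> skip
r=46=101110 popcount=4 -> skip
r=47=101111 popcount=5 -> skip
r=48=110000 popcount=2 -> skip
r=49=110001 popcount=3 -> KEEP
r=50=110010 popcount=3 -> KEEP
r=51=110011 popcount=4 -> skip
r=52=110100 popcount=3 -> KEEP
r=53=110101 popcount=4 -> skip
r=54=110110 popcount=4 -> skip
r=55=110111 popcount=5 -> skip
r=56=111000 popcount=3 -> KEEP
r=57=111001 popcount=4 -> skip
r=58=111010 popcount=4 -> skip
r=59=111011 popcount=5 -> skip
Kept rows: 22 25 26 28 35 37 38 41 42 44 49 50 52 56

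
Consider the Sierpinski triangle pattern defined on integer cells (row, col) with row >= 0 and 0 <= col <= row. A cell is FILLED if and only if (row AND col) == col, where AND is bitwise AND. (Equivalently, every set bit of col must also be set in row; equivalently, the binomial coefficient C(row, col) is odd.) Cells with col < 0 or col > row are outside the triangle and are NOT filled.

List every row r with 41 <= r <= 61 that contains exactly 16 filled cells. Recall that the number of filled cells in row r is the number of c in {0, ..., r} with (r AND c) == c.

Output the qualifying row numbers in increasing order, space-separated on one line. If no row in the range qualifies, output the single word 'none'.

Row r has 2^popcount(r) filled cells, so we need popcount(r) = log2(16) = 4.
Scan r = 41..61 and keep those with exactly 4 one-bits:
r=41=101001 popcount=3 -> skip
r=42=101010 popcount=3 -> skip
r=43=101011 popcount=4 -> KEEP
r=44=101100 popcount=3 -> skip
r=45=101101 popcount=4 -> KEEP
r=46=101110 popcount=4 -> KEEP
r=47=101111 popcount=5 -> skip
r=48=110000 popcount=2 -> skip
r=49=110001 popcount=3 -> skip
r=50=110010 popcount=3 -> skip
r=51=110011 popcount=4 -> KEEP
r=52=110100 popcount=3 -> skip
r=53=110101 popcount=4 -> KEEP
r=54=110110 popcount=4 -> KEEP
r=55=110111 popcount=5 -> skip
r=56=111000 popcount=3 -> skip
r=57=111001 popcount=4 -> KEEP
r=58=111010 popcount=4 -> KEEP
r=59=111011 popcount=5 -> skip
r=60=111100 popcount=4 -> KEEP
r=61=111101 popcount=5 -> skip
Kept rows: 43 45 46 51 53 54 57 58 60

Answer: 43 45 46 51 53 54 57 58 60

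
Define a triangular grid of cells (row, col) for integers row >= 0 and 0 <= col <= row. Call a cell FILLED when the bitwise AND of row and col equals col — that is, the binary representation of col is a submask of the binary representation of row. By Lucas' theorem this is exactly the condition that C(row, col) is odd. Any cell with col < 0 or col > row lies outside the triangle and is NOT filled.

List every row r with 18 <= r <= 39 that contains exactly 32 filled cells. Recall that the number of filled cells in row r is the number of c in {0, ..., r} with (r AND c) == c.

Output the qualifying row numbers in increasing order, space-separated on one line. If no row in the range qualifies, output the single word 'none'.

Row r has 2^popcount(r) filled cells, so we need popcount(r) = log2(32) = 5.
Scan r = 18..39 and keep those with exactly 5 one-bits:
r=18=10010 popcount=2 -> skip
r=19=10011 popcount=3 -> skip
r=20=10100 popcount=2 -> skip
r=21=10101 popcount=3 -> skip
r=22=10110 popcount=3 -> skip
r=23=10111 popcount=4 -> skip
r=24=11000 popcount=2 -> skip
r=25=11001 popcount=3 -> skip
r=26=11010 popcount=3 -> skip
r=27=11011 popcount=4 -> skip
r=28=11100 popcount=3 -> skip
r=29=11101 popcount=4 -> skip
r=30=11110 popcount=4 -> skip
r=31=11111 popcount=5 -> KEEP
r=32=100000 popcount=1 -> skip
r=33=100001 popcount=2 -> skip
r=34=100010 popcount=2 -> skip
r=35=100011 popcount=3 -> skip
r=36=100100 popcount=2 -> skip
r=37=100101 popcount=3 -> skip
r=38=100110 popcount=3 -> skip
r=39=100111 popcount=4 -> skip
Kept rows: 31

Answer: 31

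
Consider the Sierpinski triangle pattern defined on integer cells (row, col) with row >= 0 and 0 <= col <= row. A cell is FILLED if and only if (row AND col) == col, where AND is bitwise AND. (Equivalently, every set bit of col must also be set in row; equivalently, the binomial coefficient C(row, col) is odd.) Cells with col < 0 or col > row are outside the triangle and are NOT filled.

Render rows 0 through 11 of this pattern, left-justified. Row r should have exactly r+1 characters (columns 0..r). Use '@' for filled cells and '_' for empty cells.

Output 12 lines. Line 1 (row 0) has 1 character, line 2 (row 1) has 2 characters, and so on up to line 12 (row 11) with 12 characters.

Answer: @
@@
@_@
@@@@
@___@
@@__@@
@_@_@_@
@@@@@@@@
@_______@
@@______@@
@_@_____@_@
@@@@____@@@@

Derivation:
r0=0: @
r1=1: @@
r2=10: @_@
r3=11: @@@@
r4=100: @___@
r5=101: @@__@@
r6=110: @_@_@_@
r7=111: @@@@@@@@
r8=1000: @_______@
r9=1001: @@______@@
r10=1010: @_@_____@_@
r11=1011: @@@@____@@@@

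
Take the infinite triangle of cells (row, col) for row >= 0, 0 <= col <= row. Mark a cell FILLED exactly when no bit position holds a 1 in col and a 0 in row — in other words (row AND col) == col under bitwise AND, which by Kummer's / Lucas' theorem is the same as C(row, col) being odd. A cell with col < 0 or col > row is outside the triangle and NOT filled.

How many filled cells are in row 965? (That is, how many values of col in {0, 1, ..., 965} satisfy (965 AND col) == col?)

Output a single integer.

965 in binary = 1111000101
popcount(965) = number of 1-bits in 1111000101 = 6
A col c satisfies (965 AND c) == c iff every set bit of c is also set in 965; each of the 6 set bits of 965 can independently be on or off in c.
count = 2^6 = 64

Answer: 64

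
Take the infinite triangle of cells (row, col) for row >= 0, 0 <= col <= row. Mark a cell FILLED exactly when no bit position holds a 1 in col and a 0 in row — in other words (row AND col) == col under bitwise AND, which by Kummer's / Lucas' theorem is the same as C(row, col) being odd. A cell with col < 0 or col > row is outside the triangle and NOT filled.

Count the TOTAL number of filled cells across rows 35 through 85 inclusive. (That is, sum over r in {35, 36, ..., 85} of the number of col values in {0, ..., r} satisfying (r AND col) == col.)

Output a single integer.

Answer: 698

Derivation:
r35=100011 pc3: +8 =8
r36=100100 pc2: +4 =12
r37=100101 pc3: +8 =20
r38=100110 pc3: +8 =28
r39=100111 pc4: +16 =44
r40=101000 pc2: +4 =48
r41=101001 pc3: +8 =56
r42=101010 pc3: +8 =64
r43=101011 pc4: +16 =80
r44=101100 pc3: +8 =88
r45=101101 pc4: +16 =104
r46=101110 pc4: +16 =120
r47=101111 pc5: +32 =152
r48=110000 pc2: +4 =156
r49=110001 pc3: +8 =164
r50=110010 pc3: +8 =172
r51=110011 pc4: +16 =188
r52=110100 pc3: +8 =196
r53=110101 pc4: +16 =212
r54=110110 pc4: +16 =228
r55=110111 pc5: +32 =260
r56=111000 pc3: +8 =268
r57=111001 pc4: +16 =284
r58=111010 pc4: +16 =300
r59=111011 pc5: +32 =332
r60=111100 pc4: +16 =348
r61=111101 pc5: +32 =380
r62=111110 pc5: +32 =412
r63=111111 pc6: +64 =476
r64=1000000 pc1: +2 =478
r65=1000001 pc2: +4 =482
r66=1000010 pc2: +4 =486
r67=1000011 pc3: +8 =494
r68=1000100 pc2: +4 =498
r69=1000101 pc3: +8 =506
r70=1000110 pc3: +8 =514
r71=1000111 pc4: +16 =530
r72=1001000 pc2: +4 =534
r73=1001001 pc3: +8 =542
r74=1001010 pc3: +8 =550
r75=1001011 pc4: +16 =566
r76=1001100 pc3: +8 =574
r77=1001101 pc4: +16 =590
r78=1001110 pc4: +16 =606
r79=1001111 pc5: +32 =638
r80=1010000 pc2: +4 =642
r81=1010001 pc3: +8 =650
r82=1010010 pc3: +8 =658
r83=1010011 pc4: +16 =674
r84=1010100 pc3: +8 =682
r85=1010101 pc4: +16 =698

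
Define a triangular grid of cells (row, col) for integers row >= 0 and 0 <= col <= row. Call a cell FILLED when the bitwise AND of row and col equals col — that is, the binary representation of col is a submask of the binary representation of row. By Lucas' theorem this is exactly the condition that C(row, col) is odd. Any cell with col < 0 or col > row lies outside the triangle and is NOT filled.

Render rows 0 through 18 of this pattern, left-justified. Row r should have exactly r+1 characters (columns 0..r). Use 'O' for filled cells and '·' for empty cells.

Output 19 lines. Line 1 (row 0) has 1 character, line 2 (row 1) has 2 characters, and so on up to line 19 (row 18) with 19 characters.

r0=0: O
r1=1: OO
r2=10: O·O
r3=11: OOOO
r4=100: O···O
r5=101: OO··OO
r6=110: O·O·O·O
r7=111: OOOOOOOO
r8=1000: O·······O
r9=1001: OO······OO
r10=1010: O·O·····O·O
r11=1011: OOOO····OOOO
r12=1100: O···O···O···O
r13=1101: OO··OO··OO··OO
r14=1110: O·O·O·O·O·O·O·O
r15=1111: OOOOOOOOOOOOOOOO
r16=10000: O···············O
r17=10001: OO··············OO
r18=10010: O·O·············O·O

Answer: O
OO
O·O
OOOO
O···O
OO··OO
O·O·O·O
OOOOOOOO
O·······O
OO······OO
O·O·····O·O
OOOO····OOOO
O···O···O···O
OO··OO··OO··OO
O·O·O·O·O·O·O·O
OOOOOOOOOOOOOOOO
O···············O
OO··············OO
O·O·············O·O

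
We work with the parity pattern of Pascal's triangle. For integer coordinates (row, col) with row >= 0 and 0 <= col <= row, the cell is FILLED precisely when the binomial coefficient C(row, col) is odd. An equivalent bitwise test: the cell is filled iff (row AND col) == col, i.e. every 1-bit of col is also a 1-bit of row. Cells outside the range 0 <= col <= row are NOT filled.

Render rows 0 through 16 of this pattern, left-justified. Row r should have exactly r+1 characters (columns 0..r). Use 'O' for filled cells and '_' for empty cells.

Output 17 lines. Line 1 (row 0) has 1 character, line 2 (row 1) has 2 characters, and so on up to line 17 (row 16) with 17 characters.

Answer: O
OO
O_O
OOOO
O___O
OO__OO
O_O_O_O
OOOOOOOO
O_______O
OO______OO
O_O_____O_O
OOOO____OOOO
O___O___O___O
OO__OO__OO__OO
O_O_O_O_O_O_O_O
OOOOOOOOOOOOOOOO
O_______________O

Derivation:
r0=0: O
r1=1: OO
r2=10: O_O
r3=11: OOOO
r4=100: O___O
r5=101: OO__OO
r6=110: O_O_O_O
r7=111: OOOOOOOO
r8=1000: O_______O
r9=1001: OO______OO
r10=1010: O_O_____O_O
r11=1011: OOOO____OOOO
r12=1100: O___O___O___O
r13=1101: OO__OO__OO__OO
r14=1110: O_O_O_O_O_O_O_O
r15=1111: OOOOOOOOOOOOOOOO
r16=10000: O_______________O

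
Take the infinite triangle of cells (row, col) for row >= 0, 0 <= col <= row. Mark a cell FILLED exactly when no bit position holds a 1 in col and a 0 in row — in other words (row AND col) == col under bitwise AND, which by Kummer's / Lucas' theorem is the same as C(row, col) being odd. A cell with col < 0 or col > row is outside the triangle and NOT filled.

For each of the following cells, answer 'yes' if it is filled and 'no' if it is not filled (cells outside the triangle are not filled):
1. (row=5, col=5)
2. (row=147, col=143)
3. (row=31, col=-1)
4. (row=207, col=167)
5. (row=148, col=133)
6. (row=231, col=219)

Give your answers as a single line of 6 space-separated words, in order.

Answer: yes no no no no no

Derivation:
(5,5): row=0b101, col=0b101, row AND col = 0b101 = 5; 5 == 5 -> filled
(147,143): row=0b10010011, col=0b10001111, row AND col = 0b10000011 = 131; 131 != 143 -> empty
(31,-1): col outside [0, 31] -> not filled
(207,167): row=0b11001111, col=0b10100111, row AND col = 0b10000111 = 135; 135 != 167 -> empty
(148,133): row=0b10010100, col=0b10000101, row AND col = 0b10000100 = 132; 132 != 133 -> empty
(231,219): row=0b11100111, col=0b11011011, row AND col = 0b11000011 = 195; 195 != 219 -> empty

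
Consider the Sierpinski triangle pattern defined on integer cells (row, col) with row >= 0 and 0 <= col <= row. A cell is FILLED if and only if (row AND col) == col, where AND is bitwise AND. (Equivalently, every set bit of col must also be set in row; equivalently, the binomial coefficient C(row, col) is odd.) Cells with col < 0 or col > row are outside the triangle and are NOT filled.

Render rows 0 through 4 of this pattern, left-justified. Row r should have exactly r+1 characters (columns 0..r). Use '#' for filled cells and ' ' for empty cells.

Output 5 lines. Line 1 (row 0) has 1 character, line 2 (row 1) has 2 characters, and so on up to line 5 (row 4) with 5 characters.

Answer: #
##
# #
####
#   #

Derivation:
r0=0: #
r1=1: ##
r2=10: # #
r3=11: ####
r4=100: #   #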